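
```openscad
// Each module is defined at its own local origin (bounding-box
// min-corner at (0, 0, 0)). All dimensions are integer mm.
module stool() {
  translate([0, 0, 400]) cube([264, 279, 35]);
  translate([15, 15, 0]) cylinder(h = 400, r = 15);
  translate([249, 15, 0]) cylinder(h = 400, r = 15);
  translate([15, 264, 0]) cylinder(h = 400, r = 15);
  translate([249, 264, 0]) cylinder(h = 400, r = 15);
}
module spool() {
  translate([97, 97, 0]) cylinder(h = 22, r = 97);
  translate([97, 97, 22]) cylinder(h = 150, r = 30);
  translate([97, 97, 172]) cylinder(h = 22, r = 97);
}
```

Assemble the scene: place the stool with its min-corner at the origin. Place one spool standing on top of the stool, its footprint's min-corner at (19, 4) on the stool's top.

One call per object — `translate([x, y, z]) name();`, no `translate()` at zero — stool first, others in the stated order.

stool();
translate([19, 4, 435]) spool();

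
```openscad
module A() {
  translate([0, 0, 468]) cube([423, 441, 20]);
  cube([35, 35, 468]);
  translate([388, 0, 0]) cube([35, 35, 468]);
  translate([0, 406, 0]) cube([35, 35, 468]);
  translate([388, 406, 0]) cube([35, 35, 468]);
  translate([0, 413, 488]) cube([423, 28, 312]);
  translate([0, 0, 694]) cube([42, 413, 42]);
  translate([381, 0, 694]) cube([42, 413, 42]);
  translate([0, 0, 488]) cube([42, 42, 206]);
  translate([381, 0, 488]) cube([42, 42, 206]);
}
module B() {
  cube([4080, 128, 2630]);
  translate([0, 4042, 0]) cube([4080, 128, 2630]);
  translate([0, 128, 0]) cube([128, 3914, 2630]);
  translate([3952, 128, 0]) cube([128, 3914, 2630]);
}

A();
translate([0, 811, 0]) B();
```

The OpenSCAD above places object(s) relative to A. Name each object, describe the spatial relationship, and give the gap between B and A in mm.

A is a chair. B is a house frame. The house frame is on the floor beside the chair on its +y side. The gap between the house frame and the chair is 370 mm.

The house frame's nearest face is 370 mm from the chair's +y face.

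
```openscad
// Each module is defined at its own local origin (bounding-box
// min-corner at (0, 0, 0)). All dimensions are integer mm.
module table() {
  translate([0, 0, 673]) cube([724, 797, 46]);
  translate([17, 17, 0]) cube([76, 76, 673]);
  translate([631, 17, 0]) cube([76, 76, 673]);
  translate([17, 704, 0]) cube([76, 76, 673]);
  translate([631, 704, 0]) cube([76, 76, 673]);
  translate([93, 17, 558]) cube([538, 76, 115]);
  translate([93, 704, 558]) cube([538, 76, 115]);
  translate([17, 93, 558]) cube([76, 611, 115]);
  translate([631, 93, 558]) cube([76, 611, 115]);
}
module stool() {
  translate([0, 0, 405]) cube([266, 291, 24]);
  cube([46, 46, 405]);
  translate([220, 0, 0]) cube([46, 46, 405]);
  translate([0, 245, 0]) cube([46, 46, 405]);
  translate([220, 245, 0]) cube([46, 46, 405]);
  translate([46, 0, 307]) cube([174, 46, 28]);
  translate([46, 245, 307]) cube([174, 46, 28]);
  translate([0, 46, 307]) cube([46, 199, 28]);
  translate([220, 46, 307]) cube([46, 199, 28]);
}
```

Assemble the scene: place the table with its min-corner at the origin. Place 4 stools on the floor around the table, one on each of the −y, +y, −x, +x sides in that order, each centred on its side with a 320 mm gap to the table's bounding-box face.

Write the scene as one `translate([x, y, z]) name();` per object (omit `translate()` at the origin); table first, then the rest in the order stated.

table();
translate([229, -611, 0]) stool();
translate([229, 1117, 0]) stool();
translate([-586, 253, 0]) stool();
translate([1044, 253, 0]) stool();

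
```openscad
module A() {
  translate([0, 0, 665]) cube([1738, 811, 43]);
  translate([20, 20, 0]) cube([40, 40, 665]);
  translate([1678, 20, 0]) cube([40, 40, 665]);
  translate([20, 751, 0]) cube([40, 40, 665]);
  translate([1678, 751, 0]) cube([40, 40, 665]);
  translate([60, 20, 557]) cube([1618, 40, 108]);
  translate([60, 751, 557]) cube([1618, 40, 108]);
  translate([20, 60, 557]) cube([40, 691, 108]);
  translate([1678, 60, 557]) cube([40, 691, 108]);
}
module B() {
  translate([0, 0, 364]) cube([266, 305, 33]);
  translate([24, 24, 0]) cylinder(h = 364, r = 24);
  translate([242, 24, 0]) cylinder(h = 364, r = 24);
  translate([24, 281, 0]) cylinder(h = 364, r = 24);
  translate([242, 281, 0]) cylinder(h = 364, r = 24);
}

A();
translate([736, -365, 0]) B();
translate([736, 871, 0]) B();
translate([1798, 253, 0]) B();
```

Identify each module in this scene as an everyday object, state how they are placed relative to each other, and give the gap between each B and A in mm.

Each stool's nearest face is 60 mm from the table's bounding box.

A is a table. B is a stool. Three stools sit around the table at the −y, +y, +x sides. The gap between each stool and the table is 60 mm.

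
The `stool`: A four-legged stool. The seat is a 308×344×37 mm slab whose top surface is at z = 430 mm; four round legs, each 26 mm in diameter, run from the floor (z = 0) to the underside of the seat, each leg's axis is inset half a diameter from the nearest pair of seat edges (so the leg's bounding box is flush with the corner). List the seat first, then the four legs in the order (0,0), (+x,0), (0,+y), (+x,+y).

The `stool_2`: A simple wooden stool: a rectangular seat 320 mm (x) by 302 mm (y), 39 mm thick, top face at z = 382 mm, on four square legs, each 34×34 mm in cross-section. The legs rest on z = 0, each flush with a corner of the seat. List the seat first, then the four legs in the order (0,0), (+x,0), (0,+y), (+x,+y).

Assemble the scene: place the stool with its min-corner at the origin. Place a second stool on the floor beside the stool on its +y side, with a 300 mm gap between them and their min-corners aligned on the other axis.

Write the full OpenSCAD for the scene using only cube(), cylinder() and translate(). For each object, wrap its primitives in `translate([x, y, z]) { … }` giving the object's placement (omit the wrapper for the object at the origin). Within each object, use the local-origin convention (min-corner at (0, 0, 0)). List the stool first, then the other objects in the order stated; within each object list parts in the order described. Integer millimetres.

translate([0, 0, 393]) cube([308, 344, 37]);
translate([13, 13, 0]) cylinder(h = 393, r = 13);
translate([295, 13, 0]) cylinder(h = 393, r = 13);
translate([13, 331, 0]) cylinder(h = 393, r = 13);
translate([295, 331, 0]) cylinder(h = 393, r = 13);
translate([0, 644, 0]) {
  translate([0, 0, 343]) cube([320, 302, 39]);
  cube([34, 34, 343]);
  translate([286, 0, 0]) cube([34, 34, 343]);
  translate([0, 268, 0]) cube([34, 34, 343]);
  translate([286, 268, 0]) cube([34, 34, 343]);
}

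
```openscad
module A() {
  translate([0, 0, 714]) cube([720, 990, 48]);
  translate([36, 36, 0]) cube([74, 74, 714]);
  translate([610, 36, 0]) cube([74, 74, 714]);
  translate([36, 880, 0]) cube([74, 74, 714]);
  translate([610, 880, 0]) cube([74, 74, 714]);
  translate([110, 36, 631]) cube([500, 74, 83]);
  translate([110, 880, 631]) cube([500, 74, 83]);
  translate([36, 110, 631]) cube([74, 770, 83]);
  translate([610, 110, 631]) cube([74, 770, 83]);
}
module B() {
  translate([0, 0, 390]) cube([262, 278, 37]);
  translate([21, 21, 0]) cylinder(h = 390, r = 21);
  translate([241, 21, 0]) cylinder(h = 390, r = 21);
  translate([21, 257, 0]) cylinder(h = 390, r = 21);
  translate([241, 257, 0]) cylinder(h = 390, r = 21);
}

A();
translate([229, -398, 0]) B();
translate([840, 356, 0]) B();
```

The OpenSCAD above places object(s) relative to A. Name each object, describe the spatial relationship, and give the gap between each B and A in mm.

A is a table. B is a stool. Two stools sit around the table at the −y, +x sides. The gap between each stool and the table is 120 mm.

Each stool's nearest face is 120 mm from the table's bounding box.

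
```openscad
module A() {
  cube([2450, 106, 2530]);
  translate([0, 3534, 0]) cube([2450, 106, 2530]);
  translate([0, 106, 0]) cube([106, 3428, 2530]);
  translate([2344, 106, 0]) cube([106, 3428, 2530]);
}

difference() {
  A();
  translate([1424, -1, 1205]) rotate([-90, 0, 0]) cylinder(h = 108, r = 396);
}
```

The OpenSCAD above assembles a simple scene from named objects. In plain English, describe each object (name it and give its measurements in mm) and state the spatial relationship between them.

A is a box-shaped house frame (walls only): outside footprint 2450×3640 mm, wall height 2530 mm, wall thickness 106 mm. The two y-facing walls run the full x-width; the two x-facing walls fit between the inner faces of the y-facing walls.

The house frame has a circular hole of radius 396 mm through its front wall, centred at (x = 1424, z = 1205).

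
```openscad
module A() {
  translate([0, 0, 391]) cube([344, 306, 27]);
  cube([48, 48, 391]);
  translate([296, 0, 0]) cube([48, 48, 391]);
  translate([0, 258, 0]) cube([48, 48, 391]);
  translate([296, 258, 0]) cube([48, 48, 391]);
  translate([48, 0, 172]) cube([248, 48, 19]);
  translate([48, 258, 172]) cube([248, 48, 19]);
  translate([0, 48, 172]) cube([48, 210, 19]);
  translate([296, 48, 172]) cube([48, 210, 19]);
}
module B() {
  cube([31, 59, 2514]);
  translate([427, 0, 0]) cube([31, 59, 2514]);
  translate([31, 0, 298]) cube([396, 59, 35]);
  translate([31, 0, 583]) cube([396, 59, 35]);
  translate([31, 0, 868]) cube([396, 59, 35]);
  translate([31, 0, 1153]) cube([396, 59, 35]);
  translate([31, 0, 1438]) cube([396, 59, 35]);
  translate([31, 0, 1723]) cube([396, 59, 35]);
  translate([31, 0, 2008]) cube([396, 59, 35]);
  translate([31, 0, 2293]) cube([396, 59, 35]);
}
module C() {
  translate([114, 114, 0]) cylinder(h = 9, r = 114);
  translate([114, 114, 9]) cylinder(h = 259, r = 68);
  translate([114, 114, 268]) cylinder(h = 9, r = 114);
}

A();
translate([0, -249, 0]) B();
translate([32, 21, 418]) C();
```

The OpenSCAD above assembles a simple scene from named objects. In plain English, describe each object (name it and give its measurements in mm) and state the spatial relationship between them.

A is a four-legged stool. The seat is 344×306 mm, 27 mm thick, top at z = 418 mm. It stands on four square legs, each 48×48 mm in cross-section, from z = 0 to the seat underside, each flush with a corner of the seat. Four stretchers, 48 mm wide and 19 mm tall, connect adjacent legs with their undersides at z = 172 mm, each running between the inner faces of the legs it joins and aligned with the legs' outer faces on the other axis.

B is a wooden ladder with two side rails of 31×59 mm section and 2514 mm height, set 458 mm apart overall. Between them run 8 rectangular rungs (59 mm deep, 35 mm thick), front faces flush with the rails' −y face. The bottom of the first rung is 298 mm above the floor and each subsequent rung is 285 mm higher than the one below.

C is a spool: two coaxial disc flanges of radius 114 mm and thickness 9 mm, joined by a core cylinder of radius 68 mm and height 259 mm. The lower flange rests on z = 0 and the three cylinders share a vertical axis.

The ladder is on the floor beside the stool on its −y side. The spool is on top of the stool.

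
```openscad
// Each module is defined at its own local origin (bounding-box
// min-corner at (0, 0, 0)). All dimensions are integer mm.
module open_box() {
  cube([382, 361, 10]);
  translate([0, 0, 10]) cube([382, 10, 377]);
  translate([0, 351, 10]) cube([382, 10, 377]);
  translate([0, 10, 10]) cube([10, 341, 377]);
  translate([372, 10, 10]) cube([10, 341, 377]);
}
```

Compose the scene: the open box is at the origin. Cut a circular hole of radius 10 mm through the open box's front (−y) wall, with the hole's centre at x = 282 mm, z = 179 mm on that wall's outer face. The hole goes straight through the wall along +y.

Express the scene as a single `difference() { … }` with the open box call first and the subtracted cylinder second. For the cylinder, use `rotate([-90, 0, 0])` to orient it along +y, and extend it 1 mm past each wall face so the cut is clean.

difference() {
  open_box();
  translate([282, -1, 179]) rotate([-90, 0, 0]) cylinder(h = 12, r = 10);
}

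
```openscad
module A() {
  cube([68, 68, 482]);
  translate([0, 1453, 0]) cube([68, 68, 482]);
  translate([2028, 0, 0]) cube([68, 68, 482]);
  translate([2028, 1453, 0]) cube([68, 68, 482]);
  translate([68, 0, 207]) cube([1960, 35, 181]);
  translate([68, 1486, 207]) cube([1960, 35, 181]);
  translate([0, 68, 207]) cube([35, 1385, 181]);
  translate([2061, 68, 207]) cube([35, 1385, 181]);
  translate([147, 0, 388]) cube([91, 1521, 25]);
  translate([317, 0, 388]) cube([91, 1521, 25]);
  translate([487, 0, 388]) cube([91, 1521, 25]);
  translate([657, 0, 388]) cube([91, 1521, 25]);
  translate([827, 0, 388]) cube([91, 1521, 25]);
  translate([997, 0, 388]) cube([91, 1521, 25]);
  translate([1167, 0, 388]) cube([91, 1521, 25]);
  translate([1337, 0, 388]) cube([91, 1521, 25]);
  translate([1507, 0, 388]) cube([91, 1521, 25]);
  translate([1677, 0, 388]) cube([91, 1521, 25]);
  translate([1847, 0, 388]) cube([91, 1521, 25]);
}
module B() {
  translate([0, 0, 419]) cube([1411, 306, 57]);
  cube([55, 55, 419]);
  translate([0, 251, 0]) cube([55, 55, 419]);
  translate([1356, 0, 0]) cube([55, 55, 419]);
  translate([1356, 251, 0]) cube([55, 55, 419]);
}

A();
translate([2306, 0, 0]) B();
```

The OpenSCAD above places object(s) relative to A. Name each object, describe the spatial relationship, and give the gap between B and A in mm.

The bench's nearest face is 210 mm from the bed frame's +x face.

A is a bed frame. B is a bench. The bench is on the floor beside the bed frame on its +x side. The gap between the bench and the bed frame is 210 mm.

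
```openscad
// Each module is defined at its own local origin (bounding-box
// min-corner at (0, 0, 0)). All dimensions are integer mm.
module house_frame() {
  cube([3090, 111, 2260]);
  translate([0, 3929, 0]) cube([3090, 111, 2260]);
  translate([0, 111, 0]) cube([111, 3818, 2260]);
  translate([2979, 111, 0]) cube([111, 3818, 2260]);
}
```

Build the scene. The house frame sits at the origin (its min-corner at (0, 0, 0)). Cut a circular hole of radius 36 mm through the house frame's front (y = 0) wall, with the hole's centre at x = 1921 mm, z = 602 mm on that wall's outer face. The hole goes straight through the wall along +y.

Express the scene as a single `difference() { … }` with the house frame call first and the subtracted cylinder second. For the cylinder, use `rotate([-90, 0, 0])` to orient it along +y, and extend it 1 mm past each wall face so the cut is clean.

difference() {
  house_frame();
  translate([1921, -1, 602]) rotate([-90, 0, 0]) cylinder(h = 113, r = 36);
}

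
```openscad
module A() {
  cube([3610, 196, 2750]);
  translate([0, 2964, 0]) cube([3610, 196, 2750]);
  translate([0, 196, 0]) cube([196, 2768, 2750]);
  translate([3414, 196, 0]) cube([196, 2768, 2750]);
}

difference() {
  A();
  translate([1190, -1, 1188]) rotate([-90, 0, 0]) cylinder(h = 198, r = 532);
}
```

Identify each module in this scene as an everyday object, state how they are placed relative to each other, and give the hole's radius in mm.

A is a house frame. The house frame has a circular hole through its front wall. The hole's radius is 532 mm.

The subtracted cylinder has r = 532 mm.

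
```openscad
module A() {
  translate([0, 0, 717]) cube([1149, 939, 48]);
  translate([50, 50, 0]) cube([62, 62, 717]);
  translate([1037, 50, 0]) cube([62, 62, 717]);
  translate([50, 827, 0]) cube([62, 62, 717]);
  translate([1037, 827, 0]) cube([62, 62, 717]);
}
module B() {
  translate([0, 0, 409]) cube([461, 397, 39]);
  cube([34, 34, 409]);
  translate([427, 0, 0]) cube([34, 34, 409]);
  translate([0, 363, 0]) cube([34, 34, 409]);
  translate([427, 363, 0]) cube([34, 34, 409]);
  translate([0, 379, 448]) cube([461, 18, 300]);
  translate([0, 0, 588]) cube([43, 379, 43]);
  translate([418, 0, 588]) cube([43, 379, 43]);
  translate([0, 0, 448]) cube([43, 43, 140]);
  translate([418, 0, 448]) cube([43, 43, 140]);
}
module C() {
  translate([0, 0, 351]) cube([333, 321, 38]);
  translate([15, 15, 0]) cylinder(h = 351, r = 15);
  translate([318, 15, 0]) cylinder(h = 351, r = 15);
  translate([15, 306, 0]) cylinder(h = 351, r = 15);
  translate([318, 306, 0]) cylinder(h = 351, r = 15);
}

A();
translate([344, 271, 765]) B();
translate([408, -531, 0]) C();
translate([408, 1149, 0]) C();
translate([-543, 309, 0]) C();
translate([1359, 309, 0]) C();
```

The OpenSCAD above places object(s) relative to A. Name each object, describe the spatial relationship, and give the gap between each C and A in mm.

Each stool's nearest face is 210 mm from the table's bounding box.

A is a table. B is a chair. C is a stool. The chair is on top of the table, centred. Four stools sit around the table at the −y, +y, −x, +x sides. The gap between each stool and the table is 210 mm.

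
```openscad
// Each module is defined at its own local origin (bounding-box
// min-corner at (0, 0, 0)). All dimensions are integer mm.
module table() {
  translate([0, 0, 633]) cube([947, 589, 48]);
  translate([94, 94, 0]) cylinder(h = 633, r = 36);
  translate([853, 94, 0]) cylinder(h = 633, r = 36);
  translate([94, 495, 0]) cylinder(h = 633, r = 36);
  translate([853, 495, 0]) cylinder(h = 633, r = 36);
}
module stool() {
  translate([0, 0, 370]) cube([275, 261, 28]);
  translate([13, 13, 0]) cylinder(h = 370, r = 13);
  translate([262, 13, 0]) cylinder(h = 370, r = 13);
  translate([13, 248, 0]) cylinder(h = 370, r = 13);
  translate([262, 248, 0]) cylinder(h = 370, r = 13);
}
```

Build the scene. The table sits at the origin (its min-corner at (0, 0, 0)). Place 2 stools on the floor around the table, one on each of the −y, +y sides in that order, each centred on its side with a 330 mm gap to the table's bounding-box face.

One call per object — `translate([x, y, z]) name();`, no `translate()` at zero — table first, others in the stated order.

table();
translate([336, -591, 0]) stool();
translate([336, 919, 0]) stool();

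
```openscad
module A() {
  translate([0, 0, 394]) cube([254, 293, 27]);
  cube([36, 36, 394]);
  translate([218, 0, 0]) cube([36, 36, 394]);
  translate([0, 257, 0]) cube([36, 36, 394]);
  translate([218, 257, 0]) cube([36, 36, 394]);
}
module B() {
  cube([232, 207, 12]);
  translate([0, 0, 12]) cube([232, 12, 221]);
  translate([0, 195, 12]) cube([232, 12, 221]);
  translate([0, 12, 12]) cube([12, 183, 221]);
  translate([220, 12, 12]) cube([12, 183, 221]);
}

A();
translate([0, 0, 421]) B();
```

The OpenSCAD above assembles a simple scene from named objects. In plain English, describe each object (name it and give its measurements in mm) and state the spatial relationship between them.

A is a simple wooden stool: a rectangular seat 254 mm (x) by 293 mm (y), 27 mm thick, top face at z = 421 mm, on four square legs, each 36×36 mm in cross-section. The legs rest on z = 0, each flush with a corner of the seat.

B is an open-topped rectangular box: outside dimensions 232×207×233 mm, with a uniform wall and base thickness of 12 mm. The base is a full 232×207 slab on the floor; four walls sit on top of the base. The front and back walls (the −y and +y sides) span the full width; the two side walls fit between them.

The open box is on top of the stool.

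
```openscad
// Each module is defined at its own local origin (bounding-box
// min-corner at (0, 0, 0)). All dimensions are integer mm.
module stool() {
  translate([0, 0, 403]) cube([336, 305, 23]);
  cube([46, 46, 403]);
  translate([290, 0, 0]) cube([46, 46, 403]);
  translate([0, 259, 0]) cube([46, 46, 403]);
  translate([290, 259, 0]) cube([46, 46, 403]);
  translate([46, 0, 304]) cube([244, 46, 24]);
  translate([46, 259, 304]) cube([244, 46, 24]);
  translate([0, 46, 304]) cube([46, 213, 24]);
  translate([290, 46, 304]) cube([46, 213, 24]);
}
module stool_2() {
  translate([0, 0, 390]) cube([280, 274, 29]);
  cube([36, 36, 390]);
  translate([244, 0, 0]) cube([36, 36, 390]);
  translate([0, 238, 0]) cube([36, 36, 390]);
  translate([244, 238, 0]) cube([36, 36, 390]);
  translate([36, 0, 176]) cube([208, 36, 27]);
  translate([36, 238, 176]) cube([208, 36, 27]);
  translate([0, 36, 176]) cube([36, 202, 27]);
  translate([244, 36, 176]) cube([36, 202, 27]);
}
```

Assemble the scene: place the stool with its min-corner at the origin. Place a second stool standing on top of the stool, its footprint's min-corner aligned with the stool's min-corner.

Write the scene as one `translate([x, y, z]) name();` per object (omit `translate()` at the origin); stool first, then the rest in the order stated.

stool();
translate([0, 0, 426]) stool_2();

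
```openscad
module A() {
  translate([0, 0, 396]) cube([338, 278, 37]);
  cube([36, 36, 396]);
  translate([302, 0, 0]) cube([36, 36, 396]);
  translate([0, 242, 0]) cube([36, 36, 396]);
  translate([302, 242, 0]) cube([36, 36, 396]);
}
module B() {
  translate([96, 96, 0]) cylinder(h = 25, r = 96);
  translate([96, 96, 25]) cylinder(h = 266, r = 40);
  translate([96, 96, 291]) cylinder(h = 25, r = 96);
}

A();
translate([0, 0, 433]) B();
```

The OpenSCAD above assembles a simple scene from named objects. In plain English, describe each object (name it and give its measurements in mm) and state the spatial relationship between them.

A is a four-legged stool. The seat is a 338×278×37 mm slab whose top surface is at z = 433 mm; four square legs, each 36×36 mm in cross-section, run from the floor (z = 0) to the underside of the seat, each flush with a corner of the seat.

B is a spool: two coaxial disc flanges of radius 96 mm and thickness 25 mm, joined by a core cylinder of radius 40 mm and height 266 mm. The lower flange rests on z = 0 and the three cylinders share a vertical axis.

The spool is on top of the stool.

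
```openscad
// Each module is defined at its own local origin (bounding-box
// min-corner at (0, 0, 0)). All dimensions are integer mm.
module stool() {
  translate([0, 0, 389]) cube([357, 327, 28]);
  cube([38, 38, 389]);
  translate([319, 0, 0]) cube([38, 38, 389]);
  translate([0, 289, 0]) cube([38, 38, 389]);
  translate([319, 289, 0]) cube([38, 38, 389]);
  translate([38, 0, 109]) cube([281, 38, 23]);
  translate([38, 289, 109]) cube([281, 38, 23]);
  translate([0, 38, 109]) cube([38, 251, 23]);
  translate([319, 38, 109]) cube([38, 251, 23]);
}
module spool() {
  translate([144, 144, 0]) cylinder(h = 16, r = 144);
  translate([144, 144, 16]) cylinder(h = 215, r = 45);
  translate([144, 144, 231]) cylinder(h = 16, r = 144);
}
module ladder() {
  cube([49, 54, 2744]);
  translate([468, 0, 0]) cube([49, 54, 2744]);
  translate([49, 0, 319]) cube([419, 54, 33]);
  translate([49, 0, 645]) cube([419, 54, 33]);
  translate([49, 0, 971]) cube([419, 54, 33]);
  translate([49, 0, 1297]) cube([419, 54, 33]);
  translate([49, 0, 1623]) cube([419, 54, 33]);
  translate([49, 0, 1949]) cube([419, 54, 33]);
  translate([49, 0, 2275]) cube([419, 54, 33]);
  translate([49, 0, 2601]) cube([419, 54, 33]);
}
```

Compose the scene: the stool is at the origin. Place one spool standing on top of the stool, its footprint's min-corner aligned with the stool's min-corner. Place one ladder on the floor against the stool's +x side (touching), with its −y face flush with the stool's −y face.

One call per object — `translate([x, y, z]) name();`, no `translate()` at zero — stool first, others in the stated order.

stool();
translate([0, 0, 417]) spool();
translate([357, 0, 0]) ladder();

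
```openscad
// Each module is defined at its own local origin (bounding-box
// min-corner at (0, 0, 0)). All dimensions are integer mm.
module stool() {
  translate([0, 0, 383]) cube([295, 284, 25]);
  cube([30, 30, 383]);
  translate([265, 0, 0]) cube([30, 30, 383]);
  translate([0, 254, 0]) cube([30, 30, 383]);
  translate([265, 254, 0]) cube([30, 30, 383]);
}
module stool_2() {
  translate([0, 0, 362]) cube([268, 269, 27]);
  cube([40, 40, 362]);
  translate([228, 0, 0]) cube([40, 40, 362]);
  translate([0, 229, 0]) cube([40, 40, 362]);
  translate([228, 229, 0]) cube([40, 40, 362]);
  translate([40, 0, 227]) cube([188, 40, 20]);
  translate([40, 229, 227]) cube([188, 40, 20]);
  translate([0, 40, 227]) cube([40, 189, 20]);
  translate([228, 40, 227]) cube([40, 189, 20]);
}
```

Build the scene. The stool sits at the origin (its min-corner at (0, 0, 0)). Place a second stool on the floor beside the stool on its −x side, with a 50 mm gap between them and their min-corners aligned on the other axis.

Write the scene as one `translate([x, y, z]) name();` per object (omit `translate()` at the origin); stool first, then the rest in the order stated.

stool();
translate([-318, 0, 0]) stool_2();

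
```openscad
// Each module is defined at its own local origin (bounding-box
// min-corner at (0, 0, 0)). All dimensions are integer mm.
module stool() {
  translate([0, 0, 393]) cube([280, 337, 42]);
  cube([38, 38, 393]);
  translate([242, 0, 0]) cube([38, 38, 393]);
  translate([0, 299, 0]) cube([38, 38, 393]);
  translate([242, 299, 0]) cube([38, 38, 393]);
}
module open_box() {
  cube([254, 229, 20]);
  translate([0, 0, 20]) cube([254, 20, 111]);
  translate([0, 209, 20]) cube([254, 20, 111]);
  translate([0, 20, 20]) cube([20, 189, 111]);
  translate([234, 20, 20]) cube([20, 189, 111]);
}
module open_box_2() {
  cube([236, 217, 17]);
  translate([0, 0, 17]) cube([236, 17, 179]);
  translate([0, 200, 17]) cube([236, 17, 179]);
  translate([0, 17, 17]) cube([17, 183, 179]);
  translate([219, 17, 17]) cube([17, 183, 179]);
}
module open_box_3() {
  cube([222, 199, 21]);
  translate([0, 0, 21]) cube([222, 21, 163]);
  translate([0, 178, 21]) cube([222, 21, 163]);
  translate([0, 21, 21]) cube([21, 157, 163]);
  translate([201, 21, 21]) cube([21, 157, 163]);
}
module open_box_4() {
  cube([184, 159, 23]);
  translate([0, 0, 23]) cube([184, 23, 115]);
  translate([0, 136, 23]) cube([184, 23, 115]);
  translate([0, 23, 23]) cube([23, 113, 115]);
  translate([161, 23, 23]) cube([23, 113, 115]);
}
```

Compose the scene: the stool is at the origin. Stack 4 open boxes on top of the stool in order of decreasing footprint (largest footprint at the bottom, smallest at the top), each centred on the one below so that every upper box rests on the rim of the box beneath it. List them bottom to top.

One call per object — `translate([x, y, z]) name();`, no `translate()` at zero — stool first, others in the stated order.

stool();
translate([13, 54, 435]) open_box();
translate([22, 60, 566]) open_box_2();
translate([29, 69, 762]) open_box_3();
translate([48, 89, 946]) open_box_4();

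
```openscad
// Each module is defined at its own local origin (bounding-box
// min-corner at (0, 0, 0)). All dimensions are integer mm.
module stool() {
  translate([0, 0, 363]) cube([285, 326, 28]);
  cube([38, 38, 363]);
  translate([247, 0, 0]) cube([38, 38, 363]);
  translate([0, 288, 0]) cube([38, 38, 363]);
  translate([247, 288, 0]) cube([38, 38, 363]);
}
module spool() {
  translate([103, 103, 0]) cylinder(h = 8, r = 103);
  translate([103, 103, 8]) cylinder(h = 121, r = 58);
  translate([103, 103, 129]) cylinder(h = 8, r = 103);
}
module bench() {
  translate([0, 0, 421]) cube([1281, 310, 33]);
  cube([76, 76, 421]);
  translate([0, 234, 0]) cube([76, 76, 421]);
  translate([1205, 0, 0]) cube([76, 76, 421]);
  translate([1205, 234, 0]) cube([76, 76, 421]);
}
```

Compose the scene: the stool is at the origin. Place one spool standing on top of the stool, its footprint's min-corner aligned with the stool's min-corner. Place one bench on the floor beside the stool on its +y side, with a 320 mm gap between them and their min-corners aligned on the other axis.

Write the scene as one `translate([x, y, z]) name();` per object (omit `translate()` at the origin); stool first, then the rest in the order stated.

stool();
translate([0, 0, 391]) spool();
translate([0, 646, 0]) bench();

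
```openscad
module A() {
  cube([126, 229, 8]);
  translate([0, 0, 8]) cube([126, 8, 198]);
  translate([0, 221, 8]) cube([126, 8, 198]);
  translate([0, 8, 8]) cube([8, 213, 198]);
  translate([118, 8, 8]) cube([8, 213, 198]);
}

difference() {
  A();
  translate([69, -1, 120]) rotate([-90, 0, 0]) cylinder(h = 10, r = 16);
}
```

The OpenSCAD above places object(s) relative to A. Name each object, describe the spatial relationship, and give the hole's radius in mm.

The subtracted cylinder has r = 16 mm.

A is an open box. The open box has a circular hole through its front wall. The hole's radius is 16 mm.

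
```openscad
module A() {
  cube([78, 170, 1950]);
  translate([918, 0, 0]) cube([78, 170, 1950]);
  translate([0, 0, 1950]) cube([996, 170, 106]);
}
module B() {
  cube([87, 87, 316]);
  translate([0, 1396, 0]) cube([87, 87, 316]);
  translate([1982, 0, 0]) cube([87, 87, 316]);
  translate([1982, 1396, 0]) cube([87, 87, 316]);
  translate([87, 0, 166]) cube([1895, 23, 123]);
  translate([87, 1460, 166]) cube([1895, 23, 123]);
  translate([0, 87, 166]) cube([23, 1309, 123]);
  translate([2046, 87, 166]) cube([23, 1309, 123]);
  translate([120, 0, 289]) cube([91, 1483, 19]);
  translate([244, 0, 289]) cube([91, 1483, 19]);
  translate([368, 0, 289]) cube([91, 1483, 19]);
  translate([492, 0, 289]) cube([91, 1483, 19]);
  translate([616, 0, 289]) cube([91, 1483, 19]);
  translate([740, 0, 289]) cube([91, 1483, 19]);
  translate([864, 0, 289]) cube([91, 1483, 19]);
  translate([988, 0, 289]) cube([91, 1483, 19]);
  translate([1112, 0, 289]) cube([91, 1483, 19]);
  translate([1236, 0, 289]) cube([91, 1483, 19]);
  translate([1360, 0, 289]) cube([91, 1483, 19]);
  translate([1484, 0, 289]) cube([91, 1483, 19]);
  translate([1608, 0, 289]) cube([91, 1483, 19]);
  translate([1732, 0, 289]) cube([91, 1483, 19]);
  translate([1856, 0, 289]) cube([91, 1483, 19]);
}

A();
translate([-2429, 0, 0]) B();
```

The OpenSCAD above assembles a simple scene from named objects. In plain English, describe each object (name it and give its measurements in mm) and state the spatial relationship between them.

A is a rectangular door frame: two vertical jambs of 78×170 mm section, 1950 mm tall, with a clear opening 840 mm wide between their inner faces. A header 106 mm tall and 170 mm deep lies on top of the jambs and spans the full outside width.

B is a bed frame 2069 mm long (x) by 1483 mm wide (y). Four 87×87 mm corner posts, 316 mm tall, at the corners of the footprint. Four rails of 23 mm thickness and 123 mm height run between adjacent posts with their undersides at z = 166 mm, their outer faces flush with the outside of the frame (the two x-running rails run between the posts' inner faces; the two y-running rails run between the posts' inner faces). 15 slats, each 91 mm wide (x) and 19 mm thick, lie across the top of the two x-running rails, running the full 1483 mm width of the frame in y; the slats are evenly spaced along x between the inner faces of the end posts with equal gaps (rounded down to the nearest mm) at the −x end and between each pair — any rounding remainder accumulates at the +x end.

The bed frame is on the floor beside the door frame on its −x side.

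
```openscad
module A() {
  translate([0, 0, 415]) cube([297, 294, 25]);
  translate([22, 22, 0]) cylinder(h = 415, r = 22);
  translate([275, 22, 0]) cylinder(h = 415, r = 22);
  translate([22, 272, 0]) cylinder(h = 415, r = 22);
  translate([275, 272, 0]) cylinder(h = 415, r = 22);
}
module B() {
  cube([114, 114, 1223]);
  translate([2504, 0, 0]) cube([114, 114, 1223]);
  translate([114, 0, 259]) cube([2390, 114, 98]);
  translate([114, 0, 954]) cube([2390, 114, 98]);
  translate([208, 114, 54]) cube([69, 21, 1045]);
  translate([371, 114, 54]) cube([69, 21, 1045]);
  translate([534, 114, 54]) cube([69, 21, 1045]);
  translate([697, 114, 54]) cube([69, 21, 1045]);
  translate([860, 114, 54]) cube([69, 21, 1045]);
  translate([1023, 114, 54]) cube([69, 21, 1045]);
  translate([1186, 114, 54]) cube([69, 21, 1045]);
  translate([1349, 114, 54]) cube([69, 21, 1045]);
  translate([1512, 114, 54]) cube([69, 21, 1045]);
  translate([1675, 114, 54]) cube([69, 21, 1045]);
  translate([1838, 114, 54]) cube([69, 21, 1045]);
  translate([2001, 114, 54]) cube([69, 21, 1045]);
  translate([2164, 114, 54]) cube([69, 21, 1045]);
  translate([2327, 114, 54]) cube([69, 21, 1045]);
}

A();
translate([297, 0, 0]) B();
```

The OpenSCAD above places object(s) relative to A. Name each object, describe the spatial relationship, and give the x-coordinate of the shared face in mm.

The stool's +x face and the fence section's −x face are both at x = 297 mm.

A is a stool. B is a fence section. The fence section is against the stool's +x side, with their −y faces flush. The x-coordinate of the shared face is 297 mm.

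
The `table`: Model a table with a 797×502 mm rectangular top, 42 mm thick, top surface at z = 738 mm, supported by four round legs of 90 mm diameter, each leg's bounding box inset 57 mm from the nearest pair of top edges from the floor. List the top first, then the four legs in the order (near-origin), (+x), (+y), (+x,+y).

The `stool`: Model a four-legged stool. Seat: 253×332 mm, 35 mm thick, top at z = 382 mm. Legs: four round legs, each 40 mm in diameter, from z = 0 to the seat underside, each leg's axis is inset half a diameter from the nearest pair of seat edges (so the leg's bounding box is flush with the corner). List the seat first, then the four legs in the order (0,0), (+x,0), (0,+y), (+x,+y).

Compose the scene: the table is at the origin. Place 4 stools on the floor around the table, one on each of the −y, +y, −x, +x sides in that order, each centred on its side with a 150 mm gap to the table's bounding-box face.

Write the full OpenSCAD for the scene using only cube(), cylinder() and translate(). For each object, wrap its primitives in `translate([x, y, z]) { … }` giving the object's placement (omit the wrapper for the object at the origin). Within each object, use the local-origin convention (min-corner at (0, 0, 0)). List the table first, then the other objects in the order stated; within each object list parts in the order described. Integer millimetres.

translate([0, 0, 696]) cube([797, 502, 42]);
translate([102, 102, 0]) cylinder(h = 696, r = 45);
translate([695, 102, 0]) cylinder(h = 696, r = 45);
translate([102, 400, 0]) cylinder(h = 696, r = 45);
translate([695, 400, 0]) cylinder(h = 696, r = 45);
translate([272, -482, 0]) {
  translate([0, 0, 347]) cube([253, 332, 35]);
  translate([20, 20, 0]) cylinder(h = 347, r = 20);
  translate([233, 20, 0]) cylinder(h = 347, r = 20);
  translate([20, 312, 0]) cylinder(h = 347, r = 20);
  translate([233, 312, 0]) cylinder(h = 347, r = 20);
}
translate([272, 652, 0]) {
  translate([0, 0, 347]) cube([253, 332, 35]);
  translate([20, 20, 0]) cylinder(h = 347, r = 20);
  translate([233, 20, 0]) cylinder(h = 347, r = 20);
  translate([20, 312, 0]) cylinder(h = 347, r = 20);
  translate([233, 312, 0]) cylinder(h = 347, r = 20);
}
translate([-403, 85, 0]) {
  translate([0, 0, 347]) cube([253, 332, 35]);
  translate([20, 20, 0]) cylinder(h = 347, r = 20);
  translate([233, 20, 0]) cylinder(h = 347, r = 20);
  translate([20, 312, 0]) cylinder(h = 347, r = 20);
  translate([233, 312, 0]) cylinder(h = 347, r = 20);
}
translate([947, 85, 0]) {
  translate([0, 0, 347]) cube([253, 332, 35]);
  translate([20, 20, 0]) cylinder(h = 347, r = 20);
  translate([233, 20, 0]) cylinder(h = 347, r = 20);
  translate([20, 312, 0]) cylinder(h = 347, r = 20);
  translate([233, 312, 0]) cylinder(h = 347, r = 20);
}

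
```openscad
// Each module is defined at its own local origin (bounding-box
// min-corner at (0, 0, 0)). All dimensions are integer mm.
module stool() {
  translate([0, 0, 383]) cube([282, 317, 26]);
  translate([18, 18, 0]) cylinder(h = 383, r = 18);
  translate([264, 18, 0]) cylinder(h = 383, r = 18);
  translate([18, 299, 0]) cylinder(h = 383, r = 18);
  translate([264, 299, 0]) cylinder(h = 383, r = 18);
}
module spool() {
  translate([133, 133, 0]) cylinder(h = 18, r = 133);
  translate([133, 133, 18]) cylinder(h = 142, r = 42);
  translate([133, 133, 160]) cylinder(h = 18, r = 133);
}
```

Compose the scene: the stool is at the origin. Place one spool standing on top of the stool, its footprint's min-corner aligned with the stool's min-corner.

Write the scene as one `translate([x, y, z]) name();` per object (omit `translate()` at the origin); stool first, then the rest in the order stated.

stool();
translate([0, 0, 409]) spool();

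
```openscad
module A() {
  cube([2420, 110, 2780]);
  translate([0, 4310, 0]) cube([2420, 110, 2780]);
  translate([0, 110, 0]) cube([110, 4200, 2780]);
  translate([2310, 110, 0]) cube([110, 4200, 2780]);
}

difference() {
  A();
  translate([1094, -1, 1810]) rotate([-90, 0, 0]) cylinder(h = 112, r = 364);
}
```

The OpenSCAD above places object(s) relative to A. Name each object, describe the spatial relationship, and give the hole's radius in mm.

The subtracted cylinder has r = 364 mm.

A is a house frame. The house frame has a circular hole through its front wall. The hole's radius is 364 mm.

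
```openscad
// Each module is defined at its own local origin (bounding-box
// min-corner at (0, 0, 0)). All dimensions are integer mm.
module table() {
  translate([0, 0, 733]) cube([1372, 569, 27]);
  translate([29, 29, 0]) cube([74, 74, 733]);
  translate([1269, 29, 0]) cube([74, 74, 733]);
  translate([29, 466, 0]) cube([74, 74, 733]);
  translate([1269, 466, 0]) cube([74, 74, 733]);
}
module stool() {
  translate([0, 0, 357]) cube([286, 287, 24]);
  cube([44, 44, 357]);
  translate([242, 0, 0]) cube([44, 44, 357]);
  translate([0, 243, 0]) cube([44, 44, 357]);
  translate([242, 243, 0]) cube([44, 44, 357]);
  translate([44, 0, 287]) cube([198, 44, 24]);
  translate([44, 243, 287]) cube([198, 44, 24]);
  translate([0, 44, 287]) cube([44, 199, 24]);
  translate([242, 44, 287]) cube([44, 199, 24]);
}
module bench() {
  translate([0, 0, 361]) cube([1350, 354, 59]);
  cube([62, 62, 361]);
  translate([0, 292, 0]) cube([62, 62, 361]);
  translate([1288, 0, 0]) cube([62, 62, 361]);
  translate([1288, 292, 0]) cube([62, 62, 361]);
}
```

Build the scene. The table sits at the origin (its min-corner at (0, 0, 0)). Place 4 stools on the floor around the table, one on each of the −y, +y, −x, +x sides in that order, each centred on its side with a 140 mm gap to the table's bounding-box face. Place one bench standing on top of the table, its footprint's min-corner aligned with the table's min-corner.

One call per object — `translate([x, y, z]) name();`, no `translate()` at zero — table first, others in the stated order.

table();
translate([543, -427, 0]) stool();
translate([543, 709, 0]) stool();
translate([-426, 141, 0]) stool();
translate([1512, 141, 0]) stool();
translate([0, 0, 760]) bench();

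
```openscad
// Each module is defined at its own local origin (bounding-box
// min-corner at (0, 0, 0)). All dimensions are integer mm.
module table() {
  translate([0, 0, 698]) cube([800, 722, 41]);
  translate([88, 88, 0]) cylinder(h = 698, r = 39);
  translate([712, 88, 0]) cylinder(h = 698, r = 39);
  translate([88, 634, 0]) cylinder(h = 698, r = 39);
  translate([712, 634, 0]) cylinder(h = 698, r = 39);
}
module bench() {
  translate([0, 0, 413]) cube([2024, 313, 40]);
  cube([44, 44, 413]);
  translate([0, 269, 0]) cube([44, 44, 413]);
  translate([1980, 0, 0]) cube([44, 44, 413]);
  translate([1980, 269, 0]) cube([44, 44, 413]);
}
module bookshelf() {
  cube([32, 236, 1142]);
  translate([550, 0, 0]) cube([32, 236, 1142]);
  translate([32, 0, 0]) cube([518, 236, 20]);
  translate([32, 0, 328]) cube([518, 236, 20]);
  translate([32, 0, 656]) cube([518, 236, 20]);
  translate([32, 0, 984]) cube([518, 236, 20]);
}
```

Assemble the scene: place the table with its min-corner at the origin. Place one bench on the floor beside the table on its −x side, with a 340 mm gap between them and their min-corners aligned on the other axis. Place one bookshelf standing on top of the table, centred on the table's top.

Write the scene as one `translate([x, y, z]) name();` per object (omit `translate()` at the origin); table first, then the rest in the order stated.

table();
translate([-2364, 0, 0]) bench();
translate([109, 243, 739]) bookshelf();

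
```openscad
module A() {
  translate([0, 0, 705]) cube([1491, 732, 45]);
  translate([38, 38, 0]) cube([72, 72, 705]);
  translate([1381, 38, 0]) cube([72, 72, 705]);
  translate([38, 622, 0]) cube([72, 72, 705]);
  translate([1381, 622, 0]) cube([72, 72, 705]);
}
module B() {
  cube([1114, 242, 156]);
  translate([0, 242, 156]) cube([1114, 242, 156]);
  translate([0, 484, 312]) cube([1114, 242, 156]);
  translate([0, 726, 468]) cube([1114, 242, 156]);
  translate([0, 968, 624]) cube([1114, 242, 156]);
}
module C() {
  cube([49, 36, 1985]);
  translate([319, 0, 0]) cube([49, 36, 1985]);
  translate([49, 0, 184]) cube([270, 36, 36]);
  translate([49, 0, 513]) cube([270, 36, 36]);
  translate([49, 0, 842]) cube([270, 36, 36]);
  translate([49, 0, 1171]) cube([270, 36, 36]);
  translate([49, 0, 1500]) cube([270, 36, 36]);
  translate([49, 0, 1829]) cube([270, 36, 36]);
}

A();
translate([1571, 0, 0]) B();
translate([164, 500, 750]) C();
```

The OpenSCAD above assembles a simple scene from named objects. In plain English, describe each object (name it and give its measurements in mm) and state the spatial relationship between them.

A is a table: top 1491 mm (x) × 732 mm (y), 45 mm thick, upper face at z = 750 mm, on four 72×72 mm square legs, each inset 38 mm from the nearest pair of top edges, running from z = 0 to the bottom of the top.

B is a run of 5 identical solid stair steps. Each tread is 1114×242 mm and each step block is 156 mm high. Step 1 rests on the floor; step k is offset from step 1 by (k−1)×242 mm in y and (k−1)×156 mm in z.

C is a straight ladder. Two 49×36 mm vertical rails, 1985 mm tall, stand 368 mm apart (outside-to-outside) with their front faces coplanar on the −y side. 6 rungs, each 36 mm deep and 36 mm tall, span between the inner faces of the rails, front faces flush with the rails. The lowest rung's underside is at z = 184 mm and rungs are spaced 329 mm apart (underside to underside).

The staircase is on the floor beside the table on its +x side. The ladder is on top of the table.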